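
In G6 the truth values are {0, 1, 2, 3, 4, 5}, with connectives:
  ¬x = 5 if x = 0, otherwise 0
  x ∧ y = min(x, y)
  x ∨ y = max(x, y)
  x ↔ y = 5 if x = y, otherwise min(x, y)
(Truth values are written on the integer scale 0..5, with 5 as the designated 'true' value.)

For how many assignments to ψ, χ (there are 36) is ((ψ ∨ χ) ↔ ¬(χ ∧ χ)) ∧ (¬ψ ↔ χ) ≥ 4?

value 5: 1 assignment (counts)
value 4: 1 assignment (counts)
value 3: 1 assignment
value 2: 1 assignment
value 1: 1 assignment
value 0: 31 assignments
So 2 of the 36 assignments meet the threshold.

2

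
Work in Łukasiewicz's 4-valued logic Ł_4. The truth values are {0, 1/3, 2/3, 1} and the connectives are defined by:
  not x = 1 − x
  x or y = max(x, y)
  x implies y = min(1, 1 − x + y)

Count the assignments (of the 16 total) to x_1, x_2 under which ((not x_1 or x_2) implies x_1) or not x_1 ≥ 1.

11

x_1 = 0, x_2 = 0 ↦ 1  ≥
x_1 = 0, x_2 = 1/3 ↦ 1  ≥
x_1 = 0, x_2 = 2/3 ↦ 1  ≥
x_1 = 0, x_2 = 1 ↦ 1  ≥
x_1 = 1/3, x_2 = 0 ↦ 2/3  <
x_1 = 1/3, x_2 = 1/3 ↦ 2/3  <
x_1 = 1/3, x_2 = 2/3 ↦ 2/3  <
x_1 = 1/3, x_2 = 1 ↦ 2/3  <
x_1 = 2/3, x_2 = 0 ↦ 1  ≥
x_1 = 2/3, x_2 = 1/3 ↦ 1  ≥
x_1 = 2/3, x_2 = 2/3 ↦ 1  ≥
x_1 = 2/3, x_2 = 1 ↦ 2/3  <
x_1 = 1, x_2 = 0 ↦ 1  ≥
x_1 = 1, x_2 = 1/3 ↦ 1  ≥
x_1 = 1, x_2 = 2/3 ↦ 1  ≥
x_1 = 1, x_2 = 1 ↦ 1  ≥
So 11 of the 16 assignments meet the threshold.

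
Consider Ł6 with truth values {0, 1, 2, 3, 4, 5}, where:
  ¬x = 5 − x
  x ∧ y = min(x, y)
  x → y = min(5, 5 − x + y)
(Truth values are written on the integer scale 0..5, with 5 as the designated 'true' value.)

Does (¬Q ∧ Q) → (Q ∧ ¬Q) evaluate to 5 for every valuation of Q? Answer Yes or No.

Yes

Q = 0 ↦ 5
Q = 1 ↦ 5
Q = 2 ↦ 5
Q = 3 ↦ 5
Q = 4 ↦ 5
Q = 5 ↦ 5
Every assignment gives a value ≥ 5.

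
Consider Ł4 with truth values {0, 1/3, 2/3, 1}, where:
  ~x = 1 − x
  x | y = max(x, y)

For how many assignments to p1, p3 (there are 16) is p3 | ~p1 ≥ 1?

p1 = 0, p3 = 0 ↦ 1  ≥
p1 = 0, p3 = 1/3 ↦ 1  ≥
p1 = 0, p3 = 2/3 ↦ 1  ≥
p1 = 0, p3 = 1 ↦ 1  ≥
p1 = 1/3, p3 = 0 ↦ 2/3  <
p1 = 1/3, p3 = 1/3 ↦ 2/3  <
p1 = 1/3, p3 = 2/3 ↦ 2/3  <
p1 = 1/3, p3 = 1 ↦ 1  ≥
p1 = 2/3, p3 = 0 ↦ 1/3  <
p1 = 2/3, p3 = 1/3 ↦ 1/3  <
p1 = 2/3, p3 = 2/3 ↦ 2/3  <
p1 = 2/3, p3 = 1 ↦ 1  ≥
p1 = 1, p3 = 0 ↦ 0  <
p1 = 1, p3 = 1/3 ↦ 1/3  <
p1 = 1, p3 = 2/3 ↦ 2/3  <
p1 = 1, p3 = 1 ↦ 1  ≥
So 7 of the 16 assignments meet the threshold.

7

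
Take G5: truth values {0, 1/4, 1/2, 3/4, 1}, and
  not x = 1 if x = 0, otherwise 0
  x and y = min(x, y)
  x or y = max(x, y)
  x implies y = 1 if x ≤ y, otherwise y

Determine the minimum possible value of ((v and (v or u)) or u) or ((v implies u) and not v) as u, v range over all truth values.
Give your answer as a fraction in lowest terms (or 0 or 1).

Take u = 0, v = 1/4:
v or u = 1/4 or 0 = 1/4
v and (v or u) = 1/4 and 1/4 = 1/4
(v and (v or u)) or u = 1/4 or 0 = 1/4
v implies u = 1/4 implies 0 = 0
not v = not 1/4 = 0
(v implies u) and not v = 0 and 0 = 0
((v and (v or u)) or u) or ((v implies u) and not v) = 1/4 or 0 = 1/4
No assignment yields a value below 1/4, so this is the minimum.

1/4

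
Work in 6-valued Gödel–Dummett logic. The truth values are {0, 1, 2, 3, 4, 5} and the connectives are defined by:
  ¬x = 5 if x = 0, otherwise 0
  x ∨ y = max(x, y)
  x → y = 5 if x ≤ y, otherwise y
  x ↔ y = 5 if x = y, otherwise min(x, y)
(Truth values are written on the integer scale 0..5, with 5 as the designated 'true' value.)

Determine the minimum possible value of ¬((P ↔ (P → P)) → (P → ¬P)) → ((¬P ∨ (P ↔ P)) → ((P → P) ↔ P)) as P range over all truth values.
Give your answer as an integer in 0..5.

1

Take P = 1:
P → P = 1 → 1 = 5
P ↔ (P → P) = 1 ↔ 5 = 1
¬P = ¬1 = 0
P → ¬P = 1 → 0 = 0
(P ↔ (P → P)) → (P → ¬P) = 1 → 0 = 0
¬((P ↔ (P → P)) → (P → ¬P)) = ¬0 = 5
¬P = ¬1 = 0
P ↔ P = 1 ↔ 1 = 5
¬P ∨ (P ↔ P) = 0 ∨ 5 = 5
P → P = 1 → 1 = 5
(P → P) ↔ P = 5 ↔ 1 = 1
(¬P ∨ (P ↔ P)) → ((P → P) ↔ P) = 5 → 1 = 1
¬((P ↔ (P → P)) → (P → ¬P)) → ((¬P ∨ (P ↔ P)) → ((P → P) ↔ P)) = 5 → 1 = 1
No assignment yields a value below 1, so this is the minimum.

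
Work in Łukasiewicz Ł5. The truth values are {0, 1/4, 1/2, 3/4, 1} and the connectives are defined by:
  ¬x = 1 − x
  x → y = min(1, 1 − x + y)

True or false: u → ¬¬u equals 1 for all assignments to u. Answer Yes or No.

u = 0 ↦ 1
u = 1/4 ↦ 1
u = 1/2 ↦ 1
u = 3/4 ↦ 1
u = 1 ↦ 1
Every assignment gives a value ≥ 1.

Yes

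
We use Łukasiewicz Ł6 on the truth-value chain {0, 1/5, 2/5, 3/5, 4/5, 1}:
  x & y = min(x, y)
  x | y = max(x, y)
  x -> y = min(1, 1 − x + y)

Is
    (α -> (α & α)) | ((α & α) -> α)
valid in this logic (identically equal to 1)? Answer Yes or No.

Yes

α = 0 ↦ 1
α = 1/5 ↦ 1
α = 2/5 ↦ 1
α = 3/5 ↦ 1
α = 4/5 ↦ 1
α = 1 ↦ 1
Every assignment gives a value ≥ 1.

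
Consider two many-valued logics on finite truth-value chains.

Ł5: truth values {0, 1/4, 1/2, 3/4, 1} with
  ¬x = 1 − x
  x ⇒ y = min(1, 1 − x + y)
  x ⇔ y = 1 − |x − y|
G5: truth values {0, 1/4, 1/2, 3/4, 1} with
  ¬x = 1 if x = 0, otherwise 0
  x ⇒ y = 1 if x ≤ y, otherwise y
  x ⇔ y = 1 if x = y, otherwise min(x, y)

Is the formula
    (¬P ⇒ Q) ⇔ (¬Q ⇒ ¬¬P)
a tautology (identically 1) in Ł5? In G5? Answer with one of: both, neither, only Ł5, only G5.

In Ł5: every assignment gives 1 — tautology.
In G5: at P = 0, Q = 1/4 the value is 1/4 — not a tautology.

only Ł5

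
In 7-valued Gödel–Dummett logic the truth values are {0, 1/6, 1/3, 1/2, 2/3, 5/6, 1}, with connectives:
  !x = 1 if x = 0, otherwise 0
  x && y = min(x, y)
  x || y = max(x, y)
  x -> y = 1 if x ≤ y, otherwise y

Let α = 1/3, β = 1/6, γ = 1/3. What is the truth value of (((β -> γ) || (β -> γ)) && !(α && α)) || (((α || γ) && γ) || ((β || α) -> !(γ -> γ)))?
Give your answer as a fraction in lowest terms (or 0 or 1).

β -> γ = 1/6 -> 1/3 = 1
β -> γ = 1/6 -> 1/3 = 1
(β -> γ) || (β -> γ) = 1 || 1 = 1
α && α = 1/3 && 1/3 = 1/3
!(α && α) = !1/3 = 0
((β -> γ) || (β -> γ)) && !(α && α) = 1 && 0 = 0
α || γ = 1/3 || 1/3 = 1/3
(α || γ) && γ = 1/3 && 1/3 = 1/3
β || α = 1/6 || 1/3 = 1/3
γ -> γ = 1/3 -> 1/3 = 1
!(γ -> γ) = !1 = 0
(β || α) -> !(γ -> γ) = 1/3 -> 0 = 0
((α || γ) && γ) || ((β || α) -> !(γ -> γ)) = 1/3 || 0 = 1/3
(((β -> γ) || (β -> γ)) && !(α && α)) || (((α || γ) && γ) || ((β || α) -> !(γ -> γ))) = 0 || 1/3 = 1/3

1/3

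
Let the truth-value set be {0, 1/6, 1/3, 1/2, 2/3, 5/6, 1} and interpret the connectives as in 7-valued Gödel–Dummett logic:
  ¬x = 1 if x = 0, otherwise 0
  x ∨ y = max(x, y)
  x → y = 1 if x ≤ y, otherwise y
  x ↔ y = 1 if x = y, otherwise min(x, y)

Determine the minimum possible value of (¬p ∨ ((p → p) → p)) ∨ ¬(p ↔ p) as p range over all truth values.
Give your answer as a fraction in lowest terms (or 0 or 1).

Take p = 1/6:
¬p = ¬1/6 = 0
p → p = 1/6 → 1/6 = 1
(p → p) → p = 1 → 1/6 = 1/6
¬p ∨ ((p → p) → p) = 0 ∨ 1/6 = 1/6
p ↔ p = 1/6 ↔ 1/6 = 1
¬(p ↔ p) = ¬1 = 0
(¬p ∨ ((p → p) → p)) ∨ ¬(p ↔ p) = 1/6 ∨ 0 = 1/6
No assignment yields a value below 1/6, so this is the minimum.

1/6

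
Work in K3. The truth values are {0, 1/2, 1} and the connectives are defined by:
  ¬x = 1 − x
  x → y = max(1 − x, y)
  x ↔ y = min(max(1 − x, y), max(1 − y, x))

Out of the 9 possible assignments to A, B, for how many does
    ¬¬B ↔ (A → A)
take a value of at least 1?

2

A = 0, B = 0 ↦ 0  <
A = 0, B = 1/2 ↦ 1/2  <
A = 0, B = 1 ↦ 1  ≥
A = 1/2, B = 0 ↦ 1/2  <
A = 1/2, B = 1/2 ↦ 1/2  <
A = 1/2, B = 1 ↦ 1/2  <
A = 1, B = 0 ↦ 0  <
A = 1, B = 1/2 ↦ 1/2  <
A = 1, B = 1 ↦ 1  ≥
So 2 of the 9 assignments meet the threshold.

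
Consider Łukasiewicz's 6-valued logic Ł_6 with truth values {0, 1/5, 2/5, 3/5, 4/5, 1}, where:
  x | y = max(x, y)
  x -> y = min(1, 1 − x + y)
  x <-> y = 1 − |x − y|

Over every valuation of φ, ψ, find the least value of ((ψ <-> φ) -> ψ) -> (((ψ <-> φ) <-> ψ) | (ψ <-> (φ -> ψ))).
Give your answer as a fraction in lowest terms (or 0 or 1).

4/5

Take φ = 0, ψ = 3/5:
ψ <-> φ = 3/5 <-> 0 = 2/5
(ψ <-> φ) -> ψ = 2/5 -> 3/5 = 1
ψ <-> φ = 3/5 <-> 0 = 2/5
(ψ <-> φ) <-> ψ = 2/5 <-> 3/5 = 4/5
φ -> ψ = 0 -> 3/5 = 1
ψ <-> (φ -> ψ) = 3/5 <-> 1 = 3/5
((ψ <-> φ) <-> ψ) | (ψ <-> (φ -> ψ)) = 4/5 | 3/5 = 4/5
((ψ <-> φ) -> ψ) -> (((ψ <-> φ) <-> ψ) | (ψ <-> (φ -> ψ))) = 1 -> 4/5 = 4/5
No assignment yields a value below 4/5, so this is the minimum.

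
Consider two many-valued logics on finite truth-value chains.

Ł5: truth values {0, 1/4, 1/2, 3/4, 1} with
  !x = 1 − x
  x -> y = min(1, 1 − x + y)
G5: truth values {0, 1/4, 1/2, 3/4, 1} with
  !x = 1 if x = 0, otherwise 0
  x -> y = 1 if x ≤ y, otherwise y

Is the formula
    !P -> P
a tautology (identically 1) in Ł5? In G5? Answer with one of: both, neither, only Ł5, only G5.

In Ł5: at P = 0 the value is 0 — not a tautology.
In G5: at P = 0 the value is 0 — not a tautology.

neither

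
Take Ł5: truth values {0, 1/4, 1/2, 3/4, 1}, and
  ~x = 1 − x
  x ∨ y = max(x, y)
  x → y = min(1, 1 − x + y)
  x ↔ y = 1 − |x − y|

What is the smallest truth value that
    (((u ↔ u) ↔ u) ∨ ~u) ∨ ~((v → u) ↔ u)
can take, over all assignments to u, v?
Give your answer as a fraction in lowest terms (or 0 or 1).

Take u = 1/2, v = 0:
u ↔ u = 1/2 ↔ 1/2 = 1
(u ↔ u) ↔ u = 1 ↔ 1/2 = 1/2
~u = ~1/2 = 1/2
((u ↔ u) ↔ u) ∨ ~u = 1/2 ∨ 1/2 = 1/2
v → u = 0 → 1/2 = 1
(v → u) ↔ u = 1 ↔ 1/2 = 1/2
~((v → u) ↔ u) = ~1/2 = 1/2
(((u ↔ u) ↔ u) ∨ ~u) ∨ ~((v → u) ↔ u) = 1/2 ∨ 1/2 = 1/2
No assignment yields a value below 1/2, so this is the minimum.

1/2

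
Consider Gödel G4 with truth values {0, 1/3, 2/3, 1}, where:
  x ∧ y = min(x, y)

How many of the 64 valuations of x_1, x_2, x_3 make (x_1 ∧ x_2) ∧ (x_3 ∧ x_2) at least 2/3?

8

value 1: 1 assignment (counts)
value 2/3: 7 assignments (counts)
value 1/3: 19 assignments
value 0: 37 assignments
So 8 of the 64 assignments meet the threshold.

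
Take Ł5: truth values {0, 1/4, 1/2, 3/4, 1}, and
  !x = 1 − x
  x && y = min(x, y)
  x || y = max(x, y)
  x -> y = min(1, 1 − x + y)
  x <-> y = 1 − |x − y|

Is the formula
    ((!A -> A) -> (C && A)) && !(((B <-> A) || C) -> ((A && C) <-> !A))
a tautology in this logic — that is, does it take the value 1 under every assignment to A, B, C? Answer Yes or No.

No

Counterexample: take A = 0, B = 1/4, C = 0.
!A = !0 = 1
!A -> A = 1 -> 0 = 0
C && A = 0 && 0 = 0
(!A -> A) -> (C && A) = 0 -> 0 = 1
B <-> A = 1/4 <-> 0 = 3/4
(B <-> A) || C = 3/4 || 0 = 3/4
A && C = 0 && 0 = 0
!A = !0 = 1
(A && C) <-> !A = 0 <-> 1 = 0
((B <-> A) || C) -> ((A && C) <-> !A) = 3/4 -> 0 = 1/4
!(((B <-> A) || C) -> ((A && C) <-> !A)) = !1/4 = 3/4
((!A -> A) -> (C && A)) && !(((B <-> A) || C) -> ((A && C) <-> !A)) = 1 && 3/4 = 3/4
This gives 3/4 ≠ 1.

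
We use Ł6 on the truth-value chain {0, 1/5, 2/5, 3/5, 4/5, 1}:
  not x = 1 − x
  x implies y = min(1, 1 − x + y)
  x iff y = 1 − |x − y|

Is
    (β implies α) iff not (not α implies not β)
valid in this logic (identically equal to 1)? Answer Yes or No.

Counterexample: take α = 0, β = 0.
β implies α = 0 implies 0 = 1
not α = not 0 = 1
not β = not 0 = 1
not α implies not β = 1 implies 1 = 1
not (not α implies not β) = not 1 = 0
(β implies α) iff not (not α implies not β) = 1 iff 0 = 0
This gives 0 ≠ 1.

No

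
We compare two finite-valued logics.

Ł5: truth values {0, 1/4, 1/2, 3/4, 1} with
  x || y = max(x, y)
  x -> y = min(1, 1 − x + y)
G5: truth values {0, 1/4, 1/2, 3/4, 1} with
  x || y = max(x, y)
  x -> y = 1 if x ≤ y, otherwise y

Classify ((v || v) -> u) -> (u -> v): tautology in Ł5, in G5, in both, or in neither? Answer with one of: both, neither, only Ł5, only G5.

In Ł5: at u = 1/4, v = 0 the value is 3/4 — not a tautology.
In G5: at u = 1/4, v = 0 the value is 0 — not a tautology.

neither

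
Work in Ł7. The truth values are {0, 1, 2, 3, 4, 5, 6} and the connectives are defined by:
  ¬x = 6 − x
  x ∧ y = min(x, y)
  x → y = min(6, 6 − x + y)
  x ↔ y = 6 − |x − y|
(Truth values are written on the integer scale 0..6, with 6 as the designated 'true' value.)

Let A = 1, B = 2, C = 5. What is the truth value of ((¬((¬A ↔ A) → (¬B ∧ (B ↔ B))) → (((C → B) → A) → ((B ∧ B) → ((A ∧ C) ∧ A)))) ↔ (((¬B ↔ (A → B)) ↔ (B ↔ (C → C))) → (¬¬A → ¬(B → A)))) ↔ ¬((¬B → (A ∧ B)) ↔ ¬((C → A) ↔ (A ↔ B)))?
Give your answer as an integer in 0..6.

¬A = ¬1 = 5
¬A ↔ A = 5 ↔ 1 = 2
¬B = ¬2 = 4
B ↔ B = 2 ↔ 2 = 6
¬B ∧ (B ↔ B) = 4 ∧ 6 = 4
(¬A ↔ A) → (¬B ∧ (B ↔ B)) = 2 → 4 = 6
¬((¬A ↔ A) → (¬B ∧ (B ↔ B))) = ¬6 = 0
C → B = 5 → 2 = 3
(C → B) → A = 3 → 1 = 4
B ∧ B = 2 ∧ 2 = 2
A ∧ C = 1 ∧ 5 = 1
(A ∧ C) ∧ A = 1 ∧ 1 = 1
(B ∧ B) → ((A ∧ C) ∧ A) = 2 → 1 = 5
((C → B) → A) → ((B ∧ B) → ((A ∧ C) ∧ A)) = 4 → 5 = 6
¬((¬A ↔ A) → (¬B ∧ (B ↔ B))) → (((C → B) → A) → ((B ∧ B) → ((A ∧ C) ∧ A))) = 0 → 6 = 6
¬B = ¬2 = 4
A → B = 1 → 2 = 6
¬B ↔ (A → B) = 4 ↔ 6 = 4
C → C = 5 → 5 = 6
B ↔ (C → C) = 2 ↔ 6 = 2
(¬B ↔ (A → B)) ↔ (B ↔ (C → C)) = 4 ↔ 2 = 4
¬A = ¬1 = 5
¬¬A = ¬5 = 1
B → A = 2 → 1 = 5
¬(B → A) = ¬5 = 1
¬¬A → ¬(B → A) = 1 → 1 = 6
((¬B ↔ (A → B)) ↔ (B ↔ (C → C))) → (¬¬A → ¬(B → A)) = 4 → 6 = 6
(¬((¬A ↔ A) → (¬B ∧ (B ↔ B))) → (((C → B) → A) → ((B ∧ B) → ((A ∧ C) ∧ A)))) ↔ (((¬B ↔ (A → B)) ↔ (B ↔ (C → C))) → (¬¬A → ¬(B → A))) = 6 ↔ 6 = 6
¬B = ¬2 = 4
A ∧ B = 1 ∧ 2 = 1
¬B → (A ∧ B) = 4 → 1 = 3
C → A = 5 → 1 = 2
A ↔ B = 1 ↔ 2 = 5
(C → A) ↔ (A ↔ B) = 2 ↔ 5 = 3
¬((C → A) ↔ (A ↔ B)) = ¬3 = 3
(¬B → (A ∧ B)) ↔ ¬((C → A) ↔ (A ↔ B)) = 3 ↔ 3 = 6
¬((¬B → (A ∧ B)) ↔ ¬((C → A) ↔ (A ↔ B))) = ¬6 = 0
((¬((¬A ↔ A) → (¬B ∧ (B ↔ B))) → (((C → B) → A) → ((B ∧ B) → ((A ∧ C) ∧ A)))) ↔ (((¬B ↔ (A → B)) ↔ (B ↔ (C → C))) → (¬¬A → ¬(B → A)))) ↔ ¬((¬B → (A ∧ B)) ↔ ¬((C → A) ↔ (A ↔ B))) = 6 ↔ 0 = 0

0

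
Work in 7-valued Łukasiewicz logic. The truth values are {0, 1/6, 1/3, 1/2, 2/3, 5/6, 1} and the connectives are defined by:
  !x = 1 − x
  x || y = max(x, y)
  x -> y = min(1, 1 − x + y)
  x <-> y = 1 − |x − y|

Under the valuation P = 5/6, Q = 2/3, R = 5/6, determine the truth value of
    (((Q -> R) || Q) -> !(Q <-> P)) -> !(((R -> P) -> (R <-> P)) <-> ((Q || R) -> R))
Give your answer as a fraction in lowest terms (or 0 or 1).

Q -> R = 2/3 -> 5/6 = 1
(Q -> R) || Q = 1 || 2/3 = 1
Q <-> P = 2/3 <-> 5/6 = 5/6
!(Q <-> P) = !5/6 = 1/6
((Q -> R) || Q) -> !(Q <-> P) = 1 -> 1/6 = 1/6
R -> P = 5/6 -> 5/6 = 1
R <-> P = 5/6 <-> 5/6 = 1
(R -> P) -> (R <-> P) = 1 -> 1 = 1
Q || R = 2/3 || 5/6 = 5/6
(Q || R) -> R = 5/6 -> 5/6 = 1
((R -> P) -> (R <-> P)) <-> ((Q || R) -> R) = 1 <-> 1 = 1
!(((R -> P) -> (R <-> P)) <-> ((Q || R) -> R)) = !1 = 0
(((Q -> R) || Q) -> !(Q <-> P)) -> !(((R -> P) -> (R <-> P)) <-> ((Q || R) -> R)) = 1/6 -> 0 = 5/6

5/6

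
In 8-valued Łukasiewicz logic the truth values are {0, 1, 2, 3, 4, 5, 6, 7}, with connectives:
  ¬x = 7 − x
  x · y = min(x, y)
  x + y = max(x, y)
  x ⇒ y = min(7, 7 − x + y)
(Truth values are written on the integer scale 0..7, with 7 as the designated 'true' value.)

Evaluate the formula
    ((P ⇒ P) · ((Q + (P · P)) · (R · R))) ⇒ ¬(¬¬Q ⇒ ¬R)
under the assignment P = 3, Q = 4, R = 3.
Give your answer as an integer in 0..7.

P ⇒ P = 3 ⇒ 3 = 7
P · P = 3 · 3 = 3
Q + (P · P) = 4 + 3 = 4
R · R = 3 · 3 = 3
(Q + (P · P)) · (R · R) = 4 · 3 = 3
(P ⇒ P) · ((Q + (P · P)) · (R · R)) = 7 · 3 = 3
¬Q = ¬4 = 3
¬¬Q = ¬3 = 4
¬R = ¬3 = 4
¬¬Q ⇒ ¬R = 4 ⇒ 4 = 7
¬(¬¬Q ⇒ ¬R) = ¬7 = 0
((P ⇒ P) · ((Q + (P · P)) · (R · R))) ⇒ ¬(¬¬Q ⇒ ¬R) = 3 ⇒ 0 = 4

4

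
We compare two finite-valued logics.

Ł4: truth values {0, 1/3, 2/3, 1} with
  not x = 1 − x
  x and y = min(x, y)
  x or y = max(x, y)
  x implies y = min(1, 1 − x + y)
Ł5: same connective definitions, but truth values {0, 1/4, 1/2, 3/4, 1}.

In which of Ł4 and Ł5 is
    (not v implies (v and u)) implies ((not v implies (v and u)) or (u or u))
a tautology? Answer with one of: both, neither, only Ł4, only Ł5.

In Ł4: every assignment gives 1 — tautology.
In Ł5: every assignment gives 1 — tautology.

both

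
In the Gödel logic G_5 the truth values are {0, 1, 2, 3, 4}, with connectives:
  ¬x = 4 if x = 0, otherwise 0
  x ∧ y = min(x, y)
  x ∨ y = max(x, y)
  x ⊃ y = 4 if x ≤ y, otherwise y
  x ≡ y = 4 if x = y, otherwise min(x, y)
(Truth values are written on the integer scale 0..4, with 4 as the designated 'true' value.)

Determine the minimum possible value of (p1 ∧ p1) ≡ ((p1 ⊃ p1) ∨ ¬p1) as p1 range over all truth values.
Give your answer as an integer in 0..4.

0

Take p1 = 0:
p1 ∧ p1 = 0 ∧ 0 = 0
p1 ⊃ p1 = 0 ⊃ 0 = 4
¬p1 = ¬0 = 4
(p1 ⊃ p1) ∨ ¬p1 = 4 ∨ 4 = 4
(p1 ∧ p1) ≡ ((p1 ⊃ p1) ∨ ¬p1) = 0 ≡ 4 = 0
No assignment yields a value below 0, so this is the minimum.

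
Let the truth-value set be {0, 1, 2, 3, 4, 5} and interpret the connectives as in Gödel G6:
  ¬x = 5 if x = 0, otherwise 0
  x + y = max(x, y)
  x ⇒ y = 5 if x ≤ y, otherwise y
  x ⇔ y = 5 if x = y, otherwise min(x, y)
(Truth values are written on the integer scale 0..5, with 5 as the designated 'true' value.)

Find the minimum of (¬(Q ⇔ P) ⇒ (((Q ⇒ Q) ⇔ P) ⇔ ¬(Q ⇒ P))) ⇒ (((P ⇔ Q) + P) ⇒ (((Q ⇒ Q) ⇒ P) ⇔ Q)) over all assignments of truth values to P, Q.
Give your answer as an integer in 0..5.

1

Take P = 2, Q = 1:
Q ⇔ P = 1 ⇔ 2 = 1
¬(Q ⇔ P) = ¬1 = 0
Q ⇒ Q = 1 ⇒ 1 = 5
(Q ⇒ Q) ⇔ P = 5 ⇔ 2 = 2
Q ⇒ P = 1 ⇒ 2 = 5
¬(Q ⇒ P) = ¬5 = 0
((Q ⇒ Q) ⇔ P) ⇔ ¬(Q ⇒ P) = 2 ⇔ 0 = 0
¬(Q ⇔ P) ⇒ (((Q ⇒ Q) ⇔ P) ⇔ ¬(Q ⇒ P)) = 0 ⇒ 0 = 5
P ⇔ Q = 2 ⇔ 1 = 1
(P ⇔ Q) + P = 1 + 2 = 2
Q ⇒ Q = 1 ⇒ 1 = 5
(Q ⇒ Q) ⇒ P = 5 ⇒ 2 = 2
((Q ⇒ Q) ⇒ P) ⇔ Q = 2 ⇔ 1 = 1
((P ⇔ Q) + P) ⇒ (((Q ⇒ Q) ⇒ P) ⇔ Q) = 2 ⇒ 1 = 1
(¬(Q ⇔ P) ⇒ (((Q ⇒ Q) ⇔ P) ⇔ ¬(Q ⇒ P))) ⇒ (((P ⇔ Q) + P) ⇒ (((Q ⇒ Q) ⇒ P) ⇔ Q)) = 5 ⇒ 1 = 1
No assignment yields a value below 1, so this is the minimum.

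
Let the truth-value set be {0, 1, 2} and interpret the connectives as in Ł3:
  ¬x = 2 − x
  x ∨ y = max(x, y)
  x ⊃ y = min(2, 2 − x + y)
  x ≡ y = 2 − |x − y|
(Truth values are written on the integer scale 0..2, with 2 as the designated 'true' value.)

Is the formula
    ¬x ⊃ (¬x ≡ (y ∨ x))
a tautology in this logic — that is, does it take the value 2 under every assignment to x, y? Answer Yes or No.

Counterexample: take x = 0, y = 0.
¬x = ¬0 = 2
¬x = ¬0 = 2
y ∨ x = 0 ∨ 0 = 0
¬x ≡ (y ∨ x) = 2 ≡ 0 = 0
¬x ⊃ (¬x ≡ (y ∨ x)) = 2 ⊃ 0 = 0
This gives 0 ≠ 2.

No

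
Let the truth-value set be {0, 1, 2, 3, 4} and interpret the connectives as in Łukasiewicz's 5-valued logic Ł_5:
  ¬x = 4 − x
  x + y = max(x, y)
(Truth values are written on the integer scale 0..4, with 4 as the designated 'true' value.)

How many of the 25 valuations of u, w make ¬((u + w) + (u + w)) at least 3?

value 4: 1 assignment (counts)
value 3: 3 assignments (counts)
value 2: 5 assignments
value 1: 7 assignments
value 0: 9 assignments
So 4 of the 25 assignments meet the threshold.

4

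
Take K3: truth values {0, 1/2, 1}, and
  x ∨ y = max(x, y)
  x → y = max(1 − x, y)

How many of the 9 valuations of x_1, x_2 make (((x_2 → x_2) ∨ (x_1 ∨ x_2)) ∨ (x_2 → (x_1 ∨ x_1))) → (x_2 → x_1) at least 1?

x_1 = 0, x_2 = 0 ↦ 1  ≥
x_1 = 0, x_2 = 1/2 ↦ 1/2  <
x_1 = 0, x_2 = 1 ↦ 0  <
x_1 = 1/2, x_2 = 0 ↦ 1  ≥
x_1 = 1/2, x_2 = 1/2 ↦ 1/2  <
x_1 = 1/2, x_2 = 1 ↦ 1/2  <
x_1 = 1, x_2 = 0 ↦ 1  ≥
x_1 = 1, x_2 = 1/2 ↦ 1  ≥
x_1 = 1, x_2 = 1 ↦ 1  ≥
So 5 of the 9 assignments meet the threshold.

5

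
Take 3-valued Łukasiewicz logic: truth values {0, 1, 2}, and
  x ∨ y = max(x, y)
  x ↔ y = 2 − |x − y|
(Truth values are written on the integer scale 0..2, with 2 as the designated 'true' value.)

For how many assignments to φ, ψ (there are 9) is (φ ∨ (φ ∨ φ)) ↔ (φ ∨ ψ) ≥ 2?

6

φ = 0, ψ = 0 ↦ 2  ≥
φ = 0, ψ = 1 ↦ 1  <
φ = 0, ψ = 2 ↦ 0  <
φ = 1, ψ = 0 ↦ 2  ≥
φ = 1, ψ = 1 ↦ 2  ≥
φ = 1, ψ = 2 ↦ 1  <
φ = 2, ψ = 0 ↦ 2  ≥
φ = 2, ψ = 1 ↦ 2  ≥
φ = 2, ψ = 2 ↦ 2  ≥
So 6 of the 9 assignments meet the threshold.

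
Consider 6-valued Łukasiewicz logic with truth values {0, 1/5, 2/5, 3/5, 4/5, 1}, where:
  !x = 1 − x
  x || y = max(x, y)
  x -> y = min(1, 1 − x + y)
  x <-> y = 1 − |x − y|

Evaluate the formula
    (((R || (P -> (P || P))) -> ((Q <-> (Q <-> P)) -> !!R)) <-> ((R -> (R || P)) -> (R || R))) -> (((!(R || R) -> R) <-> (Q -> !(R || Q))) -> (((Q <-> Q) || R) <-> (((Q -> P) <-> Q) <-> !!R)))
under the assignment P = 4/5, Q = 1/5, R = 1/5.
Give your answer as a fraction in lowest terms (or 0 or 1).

1

P || P = 4/5 || 4/5 = 4/5
P -> (P || P) = 4/5 -> 4/5 = 1
R || (P -> (P || P)) = 1/5 || 1 = 1
Q <-> P = 1/5 <-> 4/5 = 2/5
Q <-> (Q <-> P) = 1/5 <-> 2/5 = 4/5
!R = !1/5 = 4/5
!!R = !4/5 = 1/5
(Q <-> (Q <-> P)) -> !!R = 4/5 -> 1/5 = 2/5
(R || (P -> (P || P))) -> ((Q <-> (Q <-> P)) -> !!R) = 1 -> 2/5 = 2/5
R || P = 1/5 || 4/5 = 4/5
R -> (R || P) = 1/5 -> 4/5 = 1
R || R = 1/5 || 1/5 = 1/5
(R -> (R || P)) -> (R || R) = 1 -> 1/5 = 1/5
((R || (P -> (P || P))) -> ((Q <-> (Q <-> P)) -> !!R)) <-> ((R -> (R || P)) -> (R || R)) = 2/5 <-> 1/5 = 4/5
R || R = 1/5 || 1/5 = 1/5
!(R || R) = !1/5 = 4/5
!(R || R) -> R = 4/5 -> 1/5 = 2/5
R || Q = 1/5 || 1/5 = 1/5
!(R || Q) = !1/5 = 4/5
Q -> !(R || Q) = 1/5 -> 4/5 = 1
(!(R || R) -> R) <-> (Q -> !(R || Q)) = 2/5 <-> 1 = 2/5
Q <-> Q = 1/5 <-> 1/5 = 1
(Q <-> Q) || R = 1 || 1/5 = 1
Q -> P = 1/5 -> 4/5 = 1
(Q -> P) <-> Q = 1 <-> 1/5 = 1/5
!R = !1/5 = 4/5
!!R = !4/5 = 1/5
((Q -> P) <-> Q) <-> !!R = 1/5 <-> 1/5 = 1
((Q <-> Q) || R) <-> (((Q -> P) <-> Q) <-> !!R) = 1 <-> 1 = 1
((!(R || R) -> R) <-> (Q -> !(R || Q))) -> (((Q <-> Q) || R) <-> (((Q -> P) <-> Q) <-> !!R)) = 2/5 -> 1 = 1
(((R || (P -> (P || P))) -> ((Q <-> (Q <-> P)) -> !!R)) <-> ((R -> (R || P)) -> (R || R))) -> (((!(R || R) -> R) <-> (Q -> !(R || Q))) -> (((Q <-> Q) || R) <-> (((Q -> P) <-> Q) <-> !!R))) = 4/5 -> 1 = 1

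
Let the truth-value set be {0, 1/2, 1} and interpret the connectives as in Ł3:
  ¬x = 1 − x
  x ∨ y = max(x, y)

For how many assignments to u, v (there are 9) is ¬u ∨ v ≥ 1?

5

u = 0, v = 0 ↦ 1  ≥
u = 0, v = 1/2 ↦ 1  ≥
u = 0, v = 1 ↦ 1  ≥
u = 1/2, v = 0 ↦ 1/2  <
u = 1/2, v = 1/2 ↦ 1/2  <
u = 1/2, v = 1 ↦ 1  ≥
u = 1, v = 0 ↦ 0  <
u = 1, v = 1/2 ↦ 1/2  <
u = 1, v = 1 ↦ 1  ≥
So 5 of the 9 assignments meet the threshold.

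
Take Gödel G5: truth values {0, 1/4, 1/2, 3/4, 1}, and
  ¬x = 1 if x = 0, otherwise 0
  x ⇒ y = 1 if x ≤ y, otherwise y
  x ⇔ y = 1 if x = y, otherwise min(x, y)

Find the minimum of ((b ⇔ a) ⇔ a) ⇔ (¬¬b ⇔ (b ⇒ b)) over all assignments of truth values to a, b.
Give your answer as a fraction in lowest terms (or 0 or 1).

1/4

Take a = 1/4, b = 1/4:
b ⇔ a = 1/4 ⇔ 1/4 = 1
(b ⇔ a) ⇔ a = 1 ⇔ 1/4 = 1/4
¬b = ¬1/4 = 0
¬¬b = ¬0 = 1
b ⇒ b = 1/4 ⇒ 1/4 = 1
¬¬b ⇔ (b ⇒ b) = 1 ⇔ 1 = 1
((b ⇔ a) ⇔ a) ⇔ (¬¬b ⇔ (b ⇒ b)) = 1/4 ⇔ 1 = 1/4
No assignment yields a value below 1/4, so this is the minimum.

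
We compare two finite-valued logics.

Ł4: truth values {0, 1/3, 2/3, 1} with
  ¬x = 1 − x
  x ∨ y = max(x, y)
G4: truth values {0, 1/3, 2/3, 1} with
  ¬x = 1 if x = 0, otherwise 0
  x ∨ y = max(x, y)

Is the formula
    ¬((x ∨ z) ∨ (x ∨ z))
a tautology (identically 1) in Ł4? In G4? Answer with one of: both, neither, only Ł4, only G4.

In Ł4: at x = 0, z = 1/3 the value is 2/3 — not a tautology.
In G4: at x = 0, z = 1/3 the value is 0 — not a tautology.

neither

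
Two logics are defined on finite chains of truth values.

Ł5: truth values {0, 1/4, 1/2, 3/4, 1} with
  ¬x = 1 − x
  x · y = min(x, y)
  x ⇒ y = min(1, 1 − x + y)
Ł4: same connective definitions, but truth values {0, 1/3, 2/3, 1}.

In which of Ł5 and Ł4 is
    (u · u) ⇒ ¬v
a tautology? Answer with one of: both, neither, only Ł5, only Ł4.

In Ł5: at u = 1/4, v = 1 the value is 3/4 — not a tautology.
In Ł4: at u = 1/3, v = 1 the value is 2/3 — not a tautology.

neither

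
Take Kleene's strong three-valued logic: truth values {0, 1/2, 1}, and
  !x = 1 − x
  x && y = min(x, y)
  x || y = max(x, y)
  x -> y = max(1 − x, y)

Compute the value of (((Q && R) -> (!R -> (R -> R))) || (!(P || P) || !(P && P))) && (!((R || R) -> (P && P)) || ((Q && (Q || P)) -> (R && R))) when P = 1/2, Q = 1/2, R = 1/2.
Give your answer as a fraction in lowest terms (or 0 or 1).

Q && R = 1/2 && 1/2 = 1/2
!R = !1/2 = 1/2
R -> R = 1/2 -> 1/2 = 1/2
!R -> (R -> R) = 1/2 -> 1/2 = 1/2
(Q && R) -> (!R -> (R -> R)) = 1/2 -> 1/2 = 1/2
P || P = 1/2 || 1/2 = 1/2
!(P || P) = !1/2 = 1/2
P && P = 1/2 && 1/2 = 1/2
!(P && P) = !1/2 = 1/2
!(P || P) || !(P && P) = 1/2 || 1/2 = 1/2
((Q && R) -> (!R -> (R -> R))) || (!(P || P) || !(P && P)) = 1/2 || 1/2 = 1/2
R || R = 1/2 || 1/2 = 1/2
P && P = 1/2 && 1/2 = 1/2
(R || R) -> (P && P) = 1/2 -> 1/2 = 1/2
!((R || R) -> (P && P)) = !1/2 = 1/2
Q || P = 1/2 || 1/2 = 1/2
Q && (Q || P) = 1/2 && 1/2 = 1/2
R && R = 1/2 && 1/2 = 1/2
(Q && (Q || P)) -> (R && R) = 1/2 -> 1/2 = 1/2
!((R || R) -> (P && P)) || ((Q && (Q || P)) -> (R && R)) = 1/2 || 1/2 = 1/2
(((Q && R) -> (!R -> (R -> R))) || (!(P || P) || !(P && P))) && (!((R || R) -> (P && P)) || ((Q && (Q || P)) -> (R && R))) = 1/2 && 1/2 = 1/2

1/2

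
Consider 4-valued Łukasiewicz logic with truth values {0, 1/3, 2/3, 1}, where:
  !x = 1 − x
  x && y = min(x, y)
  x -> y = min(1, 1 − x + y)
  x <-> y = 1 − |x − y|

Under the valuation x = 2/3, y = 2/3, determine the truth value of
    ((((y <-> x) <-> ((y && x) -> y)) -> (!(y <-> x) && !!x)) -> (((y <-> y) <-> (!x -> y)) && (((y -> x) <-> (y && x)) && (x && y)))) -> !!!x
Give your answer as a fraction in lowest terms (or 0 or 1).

y <-> x = 2/3 <-> 2/3 = 1
y && x = 2/3 && 2/3 = 2/3
(y && x) -> y = 2/3 -> 2/3 = 1
(y <-> x) <-> ((y && x) -> y) = 1 <-> 1 = 1
y <-> x = 2/3 <-> 2/3 = 1
!(y <-> x) = !1 = 0
!x = !2/3 = 1/3
!!x = !1/3 = 2/3
!(y <-> x) && !!x = 0 && 2/3 = 0
((y <-> x) <-> ((y && x) -> y)) -> (!(y <-> x) && !!x) = 1 -> 0 = 0
y <-> y = 2/3 <-> 2/3 = 1
!x = !2/3 = 1/3
!x -> y = 1/3 -> 2/3 = 1
(y <-> y) <-> (!x -> y) = 1 <-> 1 = 1
y -> x = 2/3 -> 2/3 = 1
y && x = 2/3 && 2/3 = 2/3
(y -> x) <-> (y && x) = 1 <-> 2/3 = 2/3
x && y = 2/3 && 2/3 = 2/3
((y -> x) <-> (y && x)) && (x && y) = 2/3 && 2/3 = 2/3
((y <-> y) <-> (!x -> y)) && (((y -> x) <-> (y && x)) && (x && y)) = 1 && 2/3 = 2/3
(((y <-> x) <-> ((y && x) -> y)) -> (!(y <-> x) && !!x)) -> (((y <-> y) <-> (!x -> y)) && (((y -> x) <-> (y && x)) && (x && y))) = 0 -> 2/3 = 1
!x = !2/3 = 1/3
!!x = !1/3 = 2/3
!!!x = !2/3 = 1/3
((((y <-> x) <-> ((y && x) -> y)) -> (!(y <-> x) && !!x)) -> (((y <-> y) <-> (!x -> y)) && (((y -> x) <-> (y && x)) && (x && y)))) -> !!!x = 1 -> 1/3 = 1/3

1/3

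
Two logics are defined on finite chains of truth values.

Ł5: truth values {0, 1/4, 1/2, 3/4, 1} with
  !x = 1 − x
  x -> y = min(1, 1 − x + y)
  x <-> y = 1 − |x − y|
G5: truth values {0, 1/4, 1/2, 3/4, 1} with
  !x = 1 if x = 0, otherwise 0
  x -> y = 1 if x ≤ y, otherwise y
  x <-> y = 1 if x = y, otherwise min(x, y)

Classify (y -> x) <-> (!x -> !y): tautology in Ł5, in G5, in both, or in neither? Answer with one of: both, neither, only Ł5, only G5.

In Ł5: every assignment gives 1 — tautology.
In G5: at x = 1/4, y = 1/2 the value is 1/4 — not a tautology.

only Ł5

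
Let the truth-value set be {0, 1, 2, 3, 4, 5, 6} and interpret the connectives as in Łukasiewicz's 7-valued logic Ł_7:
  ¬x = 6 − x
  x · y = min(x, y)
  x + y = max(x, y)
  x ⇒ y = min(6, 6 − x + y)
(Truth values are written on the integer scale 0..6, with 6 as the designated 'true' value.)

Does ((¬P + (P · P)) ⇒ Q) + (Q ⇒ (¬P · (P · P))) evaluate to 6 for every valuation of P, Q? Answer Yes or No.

No

Counterexample: take P = 0, Q = 1.
¬P = ¬0 = 6
P · P = 0 · 0 = 0
¬P + (P · P) = 6 + 0 = 6
(¬P + (P · P)) ⇒ Q = 6 ⇒ 1 = 1
¬P = ¬0 = 6
P · P = 0 · 0 = 0
¬P · (P · P) = 6 · 0 = 0
Q ⇒ (¬P · (P · P)) = 1 ⇒ 0 = 5
((¬P + (P · P)) ⇒ Q) + (Q ⇒ (¬P · (P · P))) = 1 + 5 = 5
This gives 5 ≠ 6.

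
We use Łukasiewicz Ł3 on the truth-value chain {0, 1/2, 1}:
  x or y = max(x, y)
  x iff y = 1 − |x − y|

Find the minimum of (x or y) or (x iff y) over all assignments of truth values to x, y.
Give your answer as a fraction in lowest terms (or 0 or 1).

1/2

Take x = 0, y = 1/2:
x or y = 0 or 1/2 = 1/2
x iff y = 0 iff 1/2 = 1/2
(x or y) or (x iff y) = 1/2 or 1/2 = 1/2
No assignment yields a value below 1/2, so this is the minimum.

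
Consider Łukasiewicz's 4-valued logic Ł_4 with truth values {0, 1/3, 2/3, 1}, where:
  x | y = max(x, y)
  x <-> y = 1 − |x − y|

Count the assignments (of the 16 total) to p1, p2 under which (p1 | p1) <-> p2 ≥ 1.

p1 = 0, p2 = 0 ↦ 1  ≥
p1 = 0, p2 = 1/3 ↦ 2/3  <
p1 = 0, p2 = 2/3 ↦ 1/3  <
p1 = 0, p2 = 1 ↦ 0  <
p1 = 1/3, p2 = 0 ↦ 2/3  <
p1 = 1/3, p2 = 1/3 ↦ 1  ≥
p1 = 1/3, p2 = 2/3 ↦ 2/3  <
p1 = 1/3, p2 = 1 ↦ 1/3  <
p1 = 2/3, p2 = 0 ↦ 1/3  <
p1 = 2/3, p2 = 1/3 ↦ 2/3  <
p1 = 2/3, p2 = 2/3 ↦ 1  ≥
p1 = 2/3, p2 = 1 ↦ 2/3  <
p1 = 1, p2 = 0 ↦ 0  <
p1 = 1, p2 = 1/3 ↦ 1/3  <
p1 = 1, p2 = 2/3 ↦ 2/3  <
p1 = 1, p2 = 1 ↦ 1  ≥
So 4 of the 16 assignments meet the threshold.

4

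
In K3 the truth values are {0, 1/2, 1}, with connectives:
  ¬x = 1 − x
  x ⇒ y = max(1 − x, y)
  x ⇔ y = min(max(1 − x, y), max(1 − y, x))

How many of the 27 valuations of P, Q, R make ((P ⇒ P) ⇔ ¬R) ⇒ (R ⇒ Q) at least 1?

value 1: 19 assignments (counts)
value 1/2: 8 assignments
So 19 of the 27 assignments meet the threshold.

19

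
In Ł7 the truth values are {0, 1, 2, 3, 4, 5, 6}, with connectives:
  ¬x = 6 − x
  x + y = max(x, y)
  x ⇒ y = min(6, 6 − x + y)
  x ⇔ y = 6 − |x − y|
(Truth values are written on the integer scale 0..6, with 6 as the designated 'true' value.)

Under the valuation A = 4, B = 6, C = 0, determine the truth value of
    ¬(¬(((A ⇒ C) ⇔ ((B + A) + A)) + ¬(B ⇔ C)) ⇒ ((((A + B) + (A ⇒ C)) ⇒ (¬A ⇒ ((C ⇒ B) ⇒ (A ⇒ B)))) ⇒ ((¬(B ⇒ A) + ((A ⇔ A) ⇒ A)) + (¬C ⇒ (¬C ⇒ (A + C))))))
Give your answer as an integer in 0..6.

A ⇒ C = 4 ⇒ 0 = 2
B + A = 6 + 4 = 6
(B + A) + A = 6 + 4 = 6
(A ⇒ C) ⇔ ((B + A) + A) = 2 ⇔ 6 = 2
B ⇔ C = 6 ⇔ 0 = 0
¬(B ⇔ C) = ¬0 = 6
((A ⇒ C) ⇔ ((B + A) + A)) + ¬(B ⇔ C) = 2 + 6 = 6
¬(((A ⇒ C) ⇔ ((B + A) + A)) + ¬(B ⇔ C)) = ¬6 = 0
A + B = 4 + 6 = 6
A ⇒ C = 4 ⇒ 0 = 2
(A + B) + (A ⇒ C) = 6 + 2 = 6
¬A = ¬4 = 2
C ⇒ B = 0 ⇒ 6 = 6
A ⇒ B = 4 ⇒ 6 = 6
(C ⇒ B) ⇒ (A ⇒ B) = 6 ⇒ 6 = 6
¬A ⇒ ((C ⇒ B) ⇒ (A ⇒ B)) = 2 ⇒ 6 = 6
((A + B) + (A ⇒ C)) ⇒ (¬A ⇒ ((C ⇒ B) ⇒ (A ⇒ B))) = 6 ⇒ 6 = 6
B ⇒ A = 6 ⇒ 4 = 4
¬(B ⇒ A) = ¬4 = 2
A ⇔ A = 4 ⇔ 4 = 6
(A ⇔ A) ⇒ A = 6 ⇒ 4 = 4
¬(B ⇒ A) + ((A ⇔ A) ⇒ A) = 2 + 4 = 4
¬C = ¬0 = 6
¬C = ¬0 = 6
A + C = 4 + 0 = 4
¬C ⇒ (A + C) = 6 ⇒ 4 = 4
¬C ⇒ (¬C ⇒ (A + C)) = 6 ⇒ 4 = 4
(¬(B ⇒ A) + ((A ⇔ A) ⇒ A)) + (¬C ⇒ (¬C ⇒ (A + C))) = 4 + 4 = 4
(((A + B) + (A ⇒ C)) ⇒ (¬A ⇒ ((C ⇒ B) ⇒ (A ⇒ B)))) ⇒ ((¬(B ⇒ A) + ((A ⇔ A) ⇒ A)) + (¬C ⇒ (¬C ⇒ (A + C)))) = 6 ⇒ 4 = 4
¬(((A ⇒ C) ⇔ ((B + A) + A)) + ¬(B ⇔ C)) ⇒ ((((A + B) + (A ⇒ C)) ⇒ (¬A ⇒ ((C ⇒ B) ⇒ (A ⇒ B)))) ⇒ ((¬(B ⇒ A) + ((A ⇔ A) ⇒ A)) + (¬C ⇒ (¬C ⇒ (A + C))))) = 0 ⇒ 4 = 6
¬(¬(((A ⇒ C) ⇔ ((B + A) + A)) + ¬(B ⇔ C)) ⇒ ((((A + B) + (A ⇒ C)) ⇒ (¬A ⇒ ((C ⇒ B) ⇒ (A ⇒ B)))) ⇒ ((¬(B ⇒ A) + ((A ⇔ A) ⇒ A)) + (¬C ⇒ (¬C ⇒ (A + C)))))) = ¬6 = 0

0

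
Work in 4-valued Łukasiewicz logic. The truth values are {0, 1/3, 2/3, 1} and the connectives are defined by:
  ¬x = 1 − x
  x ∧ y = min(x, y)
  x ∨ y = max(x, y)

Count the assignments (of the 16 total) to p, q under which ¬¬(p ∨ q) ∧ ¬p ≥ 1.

p = 0, q = 0 ↦ 0  <
p = 0, q = 1/3 ↦ 1/3  <
p = 0, q = 2/3 ↦ 2/3  <
p = 0, q = 1 ↦ 1  ≥
p = 1/3, q = 0 ↦ 1/3  <
p = 1/3, q = 1/3 ↦ 1/3  <
p = 1/3, q = 2/3 ↦ 2/3  <
p = 1/3, q = 1 ↦ 2/3  <
p = 2/3, q = 0 ↦ 1/3  <
p = 2/3, q = 1/3 ↦ 1/3  <
p = 2/3, q = 2/3 ↦ 1/3  <
p = 2/3, q = 1 ↦ 1/3  <
p = 1, q = 0 ↦ 0  <
p = 1, q = 1/3 ↦ 0  <
p = 1, q = 2/3 ↦ 0  <
p = 1, q = 1 ↦ 0  <
So 1 of the 16 assignments meets the threshold.

1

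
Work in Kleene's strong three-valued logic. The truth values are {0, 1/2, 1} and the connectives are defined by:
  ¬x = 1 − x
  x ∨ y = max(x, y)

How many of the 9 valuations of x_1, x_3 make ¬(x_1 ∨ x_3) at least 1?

1

x_1 = 0, x_3 = 0 ↦ 1  ≥
x_1 = 0, x_3 = 1/2 ↦ 1/2  <
x_1 = 0, x_3 = 1 ↦ 0  <
x_1 = 1/2, x_3 = 0 ↦ 1/2  <
x_1 = 1/2, x_3 = 1/2 ↦ 1/2  <
x_1 = 1/2, x_3 = 1 ↦ 0  <
x_1 = 1, x_3 = 0 ↦ 0  <
x_1 = 1, x_3 = 1/2 ↦ 0  <
x_1 = 1, x_3 = 1 ↦ 0  <
So 1 of the 9 assignments meets the threshold.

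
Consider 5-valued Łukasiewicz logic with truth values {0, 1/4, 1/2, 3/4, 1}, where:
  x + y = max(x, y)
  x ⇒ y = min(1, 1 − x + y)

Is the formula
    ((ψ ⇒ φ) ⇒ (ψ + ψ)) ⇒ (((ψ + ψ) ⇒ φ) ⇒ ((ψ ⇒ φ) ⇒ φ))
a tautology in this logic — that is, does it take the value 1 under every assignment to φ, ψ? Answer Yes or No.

At φ = 1/4, ψ = 1/4, for instance:
ψ ⇒ φ = 1/4 ⇒ 1/4 = 1
ψ + ψ = 1/4 + 1/4 = 1/4
(ψ ⇒ φ) ⇒ (ψ + ψ) = 1 ⇒ 1/4 = 1/4
(ψ + ψ) ⇒ φ = 1/4 ⇒ 1/4 = 1
(ψ ⇒ φ) ⇒ φ = 1 ⇒ 1/4 = 1/4
((ψ + ψ) ⇒ φ) ⇒ ((ψ ⇒ φ) ⇒ φ) = 1 ⇒ 1/4 = 1/4
((ψ ⇒ φ) ⇒ (ψ + ψ)) ⇒ (((ψ + ψ) ⇒ φ) ⇒ ((ψ ⇒ φ) ⇒ φ)) = 1/4 ⇒ 1/4 = 1
and checking the remaining 24 assignments likewise gives ≥ 1 in every case.

Yes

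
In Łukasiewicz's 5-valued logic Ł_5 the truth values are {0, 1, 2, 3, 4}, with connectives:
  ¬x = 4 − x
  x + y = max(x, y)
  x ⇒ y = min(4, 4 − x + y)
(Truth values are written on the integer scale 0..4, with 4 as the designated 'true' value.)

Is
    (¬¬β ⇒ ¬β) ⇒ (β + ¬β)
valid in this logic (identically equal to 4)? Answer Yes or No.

Counterexample: take β = 1.
¬β = ¬1 = 3
¬¬β = ¬3 = 1
¬β = ¬1 = 3
¬¬β ⇒ ¬β = 1 ⇒ 3 = 4
¬β = ¬1 = 3
β + ¬β = 1 + 3 = 3
(¬¬β ⇒ ¬β) ⇒ (β + ¬β) = 4 ⇒ 3 = 3
This gives 3 ≠ 4.

No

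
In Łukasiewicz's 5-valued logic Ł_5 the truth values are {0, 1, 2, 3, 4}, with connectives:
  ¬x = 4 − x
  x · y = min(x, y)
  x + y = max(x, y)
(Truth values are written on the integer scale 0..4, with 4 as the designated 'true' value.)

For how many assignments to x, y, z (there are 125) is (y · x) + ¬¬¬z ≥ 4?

29

value 4: 29 assignments (counts)
value 3: 33 assignments
value 2: 31 assignments
value 1: 23 assignments
value 0: 9 assignments
So 29 of the 125 assignments meet the threshold.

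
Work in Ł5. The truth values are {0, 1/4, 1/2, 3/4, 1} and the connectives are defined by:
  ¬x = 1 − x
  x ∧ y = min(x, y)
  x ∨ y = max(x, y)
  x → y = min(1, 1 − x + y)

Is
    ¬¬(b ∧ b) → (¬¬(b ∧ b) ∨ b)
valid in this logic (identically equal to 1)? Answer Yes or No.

Yes

b = 0 ↦ 1
b = 1/4 ↦ 1
b = 1/2 ↦ 1
b = 3/4 ↦ 1
b = 1 ↦ 1
Every assignment gives a value ≥ 1.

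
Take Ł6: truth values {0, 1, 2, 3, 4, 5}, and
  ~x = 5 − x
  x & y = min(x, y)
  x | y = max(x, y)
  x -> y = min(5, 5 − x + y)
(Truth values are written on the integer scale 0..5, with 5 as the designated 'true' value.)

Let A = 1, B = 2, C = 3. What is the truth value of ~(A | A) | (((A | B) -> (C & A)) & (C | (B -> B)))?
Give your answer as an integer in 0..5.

4

A | A = 1 | 1 = 1
~(A | A) = ~1 = 4
A | B = 1 | 2 = 2
C & A = 3 & 1 = 1
(A | B) -> (C & A) = 2 -> 1 = 4
B -> B = 2 -> 2 = 5
C | (B -> B) = 3 | 5 = 5
((A | B) -> (C & A)) & (C | (B -> B)) = 4 & 5 = 4
~(A | A) | (((A | B) -> (C & A)) & (C | (B -> B))) = 4 | 4 = 4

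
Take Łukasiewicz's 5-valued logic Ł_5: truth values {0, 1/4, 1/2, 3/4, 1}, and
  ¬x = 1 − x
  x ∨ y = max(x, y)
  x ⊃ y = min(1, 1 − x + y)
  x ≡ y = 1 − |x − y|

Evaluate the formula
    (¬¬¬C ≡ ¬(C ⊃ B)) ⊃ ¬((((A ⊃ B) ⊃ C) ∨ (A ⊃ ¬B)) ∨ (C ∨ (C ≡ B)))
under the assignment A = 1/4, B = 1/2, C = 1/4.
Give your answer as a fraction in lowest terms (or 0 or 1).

¬C = ¬1/4 = 3/4
¬¬C = ¬3/4 = 1/4
¬¬¬C = ¬1/4 = 3/4
C ⊃ B = 1/4 ⊃ 1/2 = 1
¬(C ⊃ B) = ¬1 = 0
¬¬¬C ≡ ¬(C ⊃ B) = 3/4 ≡ 0 = 1/4
A ⊃ B = 1/4 ⊃ 1/2 = 1
(A ⊃ B) ⊃ C = 1 ⊃ 1/4 = 1/4
¬B = ¬1/2 = 1/2
A ⊃ ¬B = 1/4 ⊃ 1/2 = 1
((A ⊃ B) ⊃ C) ∨ (A ⊃ ¬B) = 1/4 ∨ 1 = 1
C ≡ B = 1/4 ≡ 1/2 = 3/4
C ∨ (C ≡ B) = 1/4 ∨ 3/4 = 3/4
(((A ⊃ B) ⊃ C) ∨ (A ⊃ ¬B)) ∨ (C ∨ (C ≡ B)) = 1 ∨ 3/4 = 1
¬((((A ⊃ B) ⊃ C) ∨ (A ⊃ ¬B)) ∨ (C ∨ (C ≡ B))) = ¬1 = 0
(¬¬¬C ≡ ¬(C ⊃ B)) ⊃ ¬((((A ⊃ B) ⊃ C) ∨ (A ⊃ ¬B)) ∨ (C ∨ (C ≡ B))) = 1/4 ⊃ 0 = 3/4

3/4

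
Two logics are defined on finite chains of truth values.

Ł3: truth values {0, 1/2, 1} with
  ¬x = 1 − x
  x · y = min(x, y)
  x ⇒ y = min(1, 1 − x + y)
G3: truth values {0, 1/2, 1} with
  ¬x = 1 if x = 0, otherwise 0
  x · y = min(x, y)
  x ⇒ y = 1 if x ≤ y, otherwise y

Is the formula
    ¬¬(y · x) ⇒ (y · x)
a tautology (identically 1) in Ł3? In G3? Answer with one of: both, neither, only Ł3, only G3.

only Ł3

In Ł3: every assignment gives 1 — tautology.
In G3: at x = 1/2, y = 1/2 the value is 1/2 — not a tautology.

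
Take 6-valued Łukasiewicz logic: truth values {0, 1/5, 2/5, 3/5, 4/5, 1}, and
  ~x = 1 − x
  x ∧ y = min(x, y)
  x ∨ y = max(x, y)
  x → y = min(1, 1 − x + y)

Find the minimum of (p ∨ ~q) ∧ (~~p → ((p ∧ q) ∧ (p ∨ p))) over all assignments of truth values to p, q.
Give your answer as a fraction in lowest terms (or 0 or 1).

Take p = 0, q = 1:
~q = ~1 = 0
p ∨ ~q = 0 ∨ 0 = 0
~p = ~0 = 1
~~p = ~1 = 0
p ∧ q = 0 ∧ 1 = 0
p ∨ p = 0 ∨ 0 = 0
(p ∧ q) ∧ (p ∨ p) = 0 ∧ 0 = 0
~~p → ((p ∧ q) ∧ (p ∨ p)) = 0 → 0 = 1
(p ∨ ~q) ∧ (~~p → ((p ∧ q) ∧ (p ∨ p))) = 0 ∧ 1 = 0
No assignment yields a value below 0, so this is the minimum.

0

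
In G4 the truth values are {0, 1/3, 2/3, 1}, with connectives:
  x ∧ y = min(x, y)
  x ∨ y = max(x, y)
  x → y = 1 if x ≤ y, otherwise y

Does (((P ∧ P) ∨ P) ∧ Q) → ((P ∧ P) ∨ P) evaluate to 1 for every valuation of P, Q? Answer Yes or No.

Yes

P = 0, Q = 0 ↦ 1
P = 0, Q = 1/3 ↦ 1
P = 0, Q = 2/3 ↦ 1
P = 0, Q = 1 ↦ 1
P = 1/3, Q = 0 ↦ 1
P = 1/3, Q = 1/3 ↦ 1
P = 1/3, Q = 2/3 ↦ 1
P = 1/3, Q = 1 ↦ 1
P = 2/3, Q = 0 ↦ 1
P = 2/3, Q = 1/3 ↦ 1
P = 2/3, Q = 2/3 ↦ 1
P = 2/3, Q = 1 ↦ 1
P = 1, Q = 0 ↦ 1
P = 1, Q = 1/3 ↦ 1
P = 1, Q = 2/3 ↦ 1
P = 1, Q = 1 ↦ 1
Every assignment gives a value ≥ 1.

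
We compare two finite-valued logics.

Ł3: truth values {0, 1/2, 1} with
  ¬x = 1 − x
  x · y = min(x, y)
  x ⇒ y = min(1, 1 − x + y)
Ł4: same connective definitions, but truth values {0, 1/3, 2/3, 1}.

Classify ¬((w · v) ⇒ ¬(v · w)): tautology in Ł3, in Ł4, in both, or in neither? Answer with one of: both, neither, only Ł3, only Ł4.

neither

In Ł3: at v = 0, w = 0 the value is 0 — not a tautology.
In Ł4: at v = 0, w = 0 the value is 0 — not a tautology.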